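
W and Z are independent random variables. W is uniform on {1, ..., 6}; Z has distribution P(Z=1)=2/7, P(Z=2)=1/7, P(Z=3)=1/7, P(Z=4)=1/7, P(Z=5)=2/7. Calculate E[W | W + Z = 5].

P(W + Z = 5) = 5/42.
Summing W·P(x,y) over outcomes with W + Z = 5 gives 1/3.
E[W | W + Z = 5] = (1/3) / (5/42) = 14/5.

14/5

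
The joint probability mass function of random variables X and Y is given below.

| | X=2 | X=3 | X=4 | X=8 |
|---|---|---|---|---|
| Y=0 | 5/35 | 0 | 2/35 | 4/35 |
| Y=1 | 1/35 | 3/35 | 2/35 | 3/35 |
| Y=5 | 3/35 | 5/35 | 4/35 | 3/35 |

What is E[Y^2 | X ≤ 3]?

P(X ≤ 3) = 17/35.
Σ Y^2·P over the event = 0·(5/35) + 1·(1/35) + 25·(3/35) + 1·(3/35) + 25·(5/35) = 204/35.
E[Y^2 | X ≤ 3] = (204/35) / (17/35) = 12.

12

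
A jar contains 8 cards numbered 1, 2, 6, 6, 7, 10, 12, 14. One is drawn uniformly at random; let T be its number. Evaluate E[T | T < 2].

P(T < 2) = 1/8.
Σ over the event: 1·1/8 = 1/8.
E[T | T < 2] = (1/8) / (1/8) = 1.

1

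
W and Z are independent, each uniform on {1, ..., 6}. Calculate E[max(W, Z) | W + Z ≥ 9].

Outcomes with W + Z ≥ 9: (3,6), (4,5), (4,6), (5,4), (5,5), (5,6), (6,3), (6,4), (6,5), (6,6), each with probability 1/36.
E[max(W, Z) | W + Z ≥ 9] = (6 + 5 + 6 + 5 + 5 + 6 + 6 + 6 + 6 + 6) / 10 = 57/10.

57/10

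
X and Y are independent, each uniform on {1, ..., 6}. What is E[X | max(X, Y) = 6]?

51/11

P(max(X, Y) = 6) = 11/36.
Summing X·P(x,y) over outcomes with max(X, Y) = 6 gives 17/12.
E[X | max(X, Y) = 6] = (17/12) / (11/36) = 51/11.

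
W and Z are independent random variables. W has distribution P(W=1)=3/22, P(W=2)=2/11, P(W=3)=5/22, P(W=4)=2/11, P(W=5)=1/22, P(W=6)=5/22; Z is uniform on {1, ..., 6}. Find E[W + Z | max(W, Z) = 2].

P(max(W, Z) = 2) = 1/12.
Summing (W+Z)·P(x,y) over outcomes with max(W, Z) = 2 gives 37/132.
E[W + Z | max(W, Z) = 2] = (37/132) / (1/12) = 37/11.

37/11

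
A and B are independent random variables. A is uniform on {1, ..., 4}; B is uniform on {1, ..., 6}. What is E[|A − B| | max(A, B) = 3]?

6/5

P(max(A, B) = 3) = 5/24.
Summing |A−B|·P(x,y) over outcomes with max(A, B) = 3 gives 1/4.
E[|A − B| | max(A, B) = 3] = (1/4) / (5/24) = 6/5.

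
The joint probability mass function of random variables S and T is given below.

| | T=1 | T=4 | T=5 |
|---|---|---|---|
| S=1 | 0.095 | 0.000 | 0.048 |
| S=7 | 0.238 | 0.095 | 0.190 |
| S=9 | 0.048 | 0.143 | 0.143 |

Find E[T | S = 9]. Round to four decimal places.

3.9970

P(S = 9) = 0.334.
Σ T·P over the event = 1·(0.048) + 4·(0.143) + 5·(0.143) = 1.335.
E[T | S = 9] = (1.335) / (0.334) = 3.9970.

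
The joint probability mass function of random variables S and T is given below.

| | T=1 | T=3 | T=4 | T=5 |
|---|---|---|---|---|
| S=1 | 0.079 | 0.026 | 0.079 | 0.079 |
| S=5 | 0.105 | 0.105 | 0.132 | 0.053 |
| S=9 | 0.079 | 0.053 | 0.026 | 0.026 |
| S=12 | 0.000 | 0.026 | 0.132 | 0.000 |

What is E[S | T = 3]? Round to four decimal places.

6.3810

P(T = 3) = 0.210.
Σ S·P over the event = 1·(0.026) + 5·(0.105) + 9·(0.053) + 12·(0.026) = 1.340.
E[S | T = 3] = (1.340) / (0.210) = 6.3810.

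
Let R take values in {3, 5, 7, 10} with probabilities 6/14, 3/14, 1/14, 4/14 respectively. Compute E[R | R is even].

P(R is even) = 2/7.
Σ over the event: 10·2/7 = 20/7.
E[R | R is even] = (20/7) / (2/7) = 10.

10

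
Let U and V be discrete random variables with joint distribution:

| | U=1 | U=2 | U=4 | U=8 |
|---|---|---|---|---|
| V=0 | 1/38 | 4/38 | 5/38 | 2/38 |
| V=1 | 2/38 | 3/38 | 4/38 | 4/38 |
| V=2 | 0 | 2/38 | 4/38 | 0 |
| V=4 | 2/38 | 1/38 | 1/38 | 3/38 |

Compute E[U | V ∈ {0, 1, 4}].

133/32

P(V ∈ {0, 1, 4}) = 16/19.
Summing U·P(U=x,V=y) over the conditioning event gives 7/2.
E[U | V ∈ {0, 1, 4}] = (7/2) / (16/19) = 133/32.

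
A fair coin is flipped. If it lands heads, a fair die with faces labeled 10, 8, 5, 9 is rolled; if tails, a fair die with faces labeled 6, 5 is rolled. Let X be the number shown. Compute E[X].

27/4

E[X | heads] = (10+8+5+9)/4 = 8.
E[X | tails] = (6+5)/2 = 11/2.
E[X] = (1/2)·(8) + (1/2)·(11/2) = 27/4.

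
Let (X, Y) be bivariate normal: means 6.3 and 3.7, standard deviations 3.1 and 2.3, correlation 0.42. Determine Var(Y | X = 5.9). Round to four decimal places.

The conditional variance in a bivariate normal is σ_Y²(1 − ρ²), independent of x.
Var(Y | X=5.9) = (2.3)²·(1 − (0.42)²) = 5.29·0.8236 = 4.3568.

4.3568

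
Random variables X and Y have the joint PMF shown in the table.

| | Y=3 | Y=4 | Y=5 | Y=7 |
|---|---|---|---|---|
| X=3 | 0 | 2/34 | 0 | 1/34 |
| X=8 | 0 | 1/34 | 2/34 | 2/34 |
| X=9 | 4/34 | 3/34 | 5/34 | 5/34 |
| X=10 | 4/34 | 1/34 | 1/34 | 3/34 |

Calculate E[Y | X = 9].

84/17

P(X = 9) = 1/2.
Σ Y·P over the event = 3·(4/34) + 4·(3/34) + 5·(5/34) + 7·(5/34) = 42/17.
E[Y | X = 9] = (42/17) / (1/2) = 84/17.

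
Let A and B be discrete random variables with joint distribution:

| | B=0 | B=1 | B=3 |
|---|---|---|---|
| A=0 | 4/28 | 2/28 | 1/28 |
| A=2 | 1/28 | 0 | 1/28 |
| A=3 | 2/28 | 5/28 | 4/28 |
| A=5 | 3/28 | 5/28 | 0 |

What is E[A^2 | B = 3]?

P(B = 3) = 3/14.
Σ A^2·P over the event = 0·(1/28) + 4·(1/28) + 9·(4/28) = 10/7.
E[A^2 | B = 3] = (10/7) / (3/14) = 20/3.

20/3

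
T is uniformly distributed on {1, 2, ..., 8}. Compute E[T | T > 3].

Given T > 3, T is equally likely to be any of {4, 5, 6, 7, 8}.
E[T | T > 3] = (4 + 5 + 6 + 7 + 8) / 5 = 6.

6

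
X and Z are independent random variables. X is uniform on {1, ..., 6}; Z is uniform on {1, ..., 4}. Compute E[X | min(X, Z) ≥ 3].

Outcomes with min(X, Z) ≥ 3: (3,3), (3,4), (4,3), (4,4), (5,3), (5,4), (6,3), (6,4), each with probability 1/24.
E[X | min(X, Z) ≥ 3] = (3 + 3 + 4 + 4 + 5 + 5 + 6 + 6) / 8 = 9/2.

9/2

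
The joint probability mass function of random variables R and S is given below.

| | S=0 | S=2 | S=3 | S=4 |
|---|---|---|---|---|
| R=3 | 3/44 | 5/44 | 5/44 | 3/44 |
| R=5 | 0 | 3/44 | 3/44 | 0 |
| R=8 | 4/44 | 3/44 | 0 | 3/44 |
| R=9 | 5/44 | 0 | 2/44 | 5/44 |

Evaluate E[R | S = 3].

P(S = 3) = 5/22.
Σ R·P over the event = 3·(5/44) + 5·(3/44) + 9·(2/44) = 12/11.
E[R | S = 3] = (12/11) / (5/22) = 24/5.

24/5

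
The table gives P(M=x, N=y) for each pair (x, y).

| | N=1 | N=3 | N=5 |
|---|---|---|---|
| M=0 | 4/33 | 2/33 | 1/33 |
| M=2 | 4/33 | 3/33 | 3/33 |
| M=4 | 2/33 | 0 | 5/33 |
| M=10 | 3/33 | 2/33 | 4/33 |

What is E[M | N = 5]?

P(N = 5) = 13/33.
Σ M·P over the event = 0·(1/33) + 2·(3/33) + 4·(5/33) + 10·(4/33) = 2.
E[M | N = 5] = (2) / (13/33) = 66/13.

66/13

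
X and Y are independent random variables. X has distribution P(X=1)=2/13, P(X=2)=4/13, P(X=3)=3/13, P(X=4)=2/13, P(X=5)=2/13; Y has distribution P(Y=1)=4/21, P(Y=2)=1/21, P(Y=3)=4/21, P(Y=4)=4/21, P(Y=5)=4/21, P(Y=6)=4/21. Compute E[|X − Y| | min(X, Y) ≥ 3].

P(min(X, Y) ≥ 3) = 16/39.
Summing |X−Y|·P(x,y) over outcomes with min(X, Y) ≥ 3 gives 136/273.
E[|X − Y| | min(X, Y) ≥ 3] = (136/273) / (16/39) = 17/14.

17/14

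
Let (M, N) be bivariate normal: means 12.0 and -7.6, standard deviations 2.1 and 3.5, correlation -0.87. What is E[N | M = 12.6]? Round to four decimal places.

E[N | M=x] = μ_N + ρ(σ_N/σ_M)(x − μ_M) for jointly normal variables.
E[N | M=12.6] = -7.6 + (-0.87)·(3.5/2.1)·(12.6 − (12.0)) = -7.6 + (-1.45)·(0.6) = -8.4700.

-8.4700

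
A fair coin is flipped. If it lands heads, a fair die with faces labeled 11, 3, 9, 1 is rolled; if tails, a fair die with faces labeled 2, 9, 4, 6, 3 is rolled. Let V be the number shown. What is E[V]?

E[V | heads] = (11+3+9+1)/4 = 6.
E[V | tails] = (2+9+4+6+3)/5 = 24/5.
By the law of total expectation,
E[V] = (1/2)·(6) + (1/2)·(24/5) = 27/5.

27/5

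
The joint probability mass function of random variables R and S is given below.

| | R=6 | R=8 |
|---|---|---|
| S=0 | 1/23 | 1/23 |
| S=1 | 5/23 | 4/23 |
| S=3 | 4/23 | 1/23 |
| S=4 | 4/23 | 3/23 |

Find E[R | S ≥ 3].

20/3

P(S ≥ 3) = 12/23.
Σ R·P over the event = 6·(4/23) + 6·(4/23) + 8·(1/23) + 8·(3/23) = 80/23.
E[R | S ≥ 3] = (80/23) / (12/23) = 20/3.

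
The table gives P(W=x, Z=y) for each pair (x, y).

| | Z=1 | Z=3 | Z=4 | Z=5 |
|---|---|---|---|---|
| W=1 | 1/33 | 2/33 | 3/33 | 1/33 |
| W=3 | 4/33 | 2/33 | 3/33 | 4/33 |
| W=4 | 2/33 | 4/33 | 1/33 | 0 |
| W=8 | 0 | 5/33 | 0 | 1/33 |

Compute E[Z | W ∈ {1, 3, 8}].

P(W ∈ {1, 3, 8}) = 26/33.
Summing Z·P(W=x,Z=y) over the conditioning event gives 86/33.
E[Z | W ∈ {1, 3, 8}] = (86/33) / (26/33) = 43/13.

43/13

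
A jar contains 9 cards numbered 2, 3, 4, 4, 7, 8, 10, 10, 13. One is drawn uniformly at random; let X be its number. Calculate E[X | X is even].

19/3

P(X is even) = 2/3.
Σ over the event: 2·1/9 + 4·2/9 + 8·1/9 + 10·2/9 = 38/9.
E[X | X is even] = (38/9) / (2/3) = 19/3.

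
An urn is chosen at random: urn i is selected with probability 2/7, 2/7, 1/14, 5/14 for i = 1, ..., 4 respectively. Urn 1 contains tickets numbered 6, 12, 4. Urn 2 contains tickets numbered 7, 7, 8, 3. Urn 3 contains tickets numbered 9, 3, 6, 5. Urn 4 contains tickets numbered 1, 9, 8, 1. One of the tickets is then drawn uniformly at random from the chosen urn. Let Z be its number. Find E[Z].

E[Z | urn 1] = (6+12+4)/3 = 22/3.
E[Z | urn 2] = (7+7+8+3)/4 = 25/4.
E[Z | urn 3] = (9+3+6+5)/4 = 23/4.
E[Z | urn 4] = (1+9+8+1)/4 = 19/4.
By the law of total expectation,
E[Z] = (2/7)·(22/3) + (2/7)·(25/4) + (1/14)·(23/4) + (5/14)·(19/4) = 503/84.

503/84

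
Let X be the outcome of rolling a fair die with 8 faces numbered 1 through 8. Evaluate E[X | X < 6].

3

Given X < 6, X is equally likely to be any of {1, 2, 3, 4, 5}.
E[X | X < 6] = (1 + 2 + 3 + 4 + 5) / 5 = 3.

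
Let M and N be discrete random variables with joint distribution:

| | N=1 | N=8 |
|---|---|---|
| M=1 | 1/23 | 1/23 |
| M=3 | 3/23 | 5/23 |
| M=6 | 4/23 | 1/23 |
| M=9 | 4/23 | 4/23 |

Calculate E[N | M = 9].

9/2

P(M = 9) = 8/23.
Σ N·P over the event = 1·(4/23) + 8·(4/23) = 36/23.
E[N | M = 9] = (36/23) / (8/23) = 9/2.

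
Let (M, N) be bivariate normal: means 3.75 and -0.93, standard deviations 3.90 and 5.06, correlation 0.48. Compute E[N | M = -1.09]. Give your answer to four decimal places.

-3.9442

The regression of N on M has slope ρ·σ_N/σ_M and passes through (μ_M, μ_N).
E[N | M=-1.09] = -0.93 + (0.48)·(5.06/3.90)·(-1.09 − (3.75)) = -0.93 + (0.62277)·(-4.84) = -3.9442.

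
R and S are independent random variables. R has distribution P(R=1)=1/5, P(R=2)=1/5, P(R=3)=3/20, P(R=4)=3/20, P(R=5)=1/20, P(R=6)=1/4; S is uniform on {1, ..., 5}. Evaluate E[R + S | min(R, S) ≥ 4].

P(min(R, S) ≥ 4) = 9/50.
Summing (R+S)·P(x,y) over outcomes with min(R, S) ≥ 4 gives 7/4.
E[R + S | min(R, S) ≥ 4] = (7/4) / (9/50) = 175/18.

175/18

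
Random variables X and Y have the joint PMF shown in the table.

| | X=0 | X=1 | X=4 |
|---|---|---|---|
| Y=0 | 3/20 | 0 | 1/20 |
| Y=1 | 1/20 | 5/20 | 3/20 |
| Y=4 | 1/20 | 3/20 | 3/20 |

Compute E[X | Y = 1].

17/9

P(Y = 1) = 9/20.
Σ X·P over the event = 0·(1/20) + 1·(5/20) + 4·(3/20) = 17/20.
E[X | Y = 1] = (17/20) / (9/20) = 17/9.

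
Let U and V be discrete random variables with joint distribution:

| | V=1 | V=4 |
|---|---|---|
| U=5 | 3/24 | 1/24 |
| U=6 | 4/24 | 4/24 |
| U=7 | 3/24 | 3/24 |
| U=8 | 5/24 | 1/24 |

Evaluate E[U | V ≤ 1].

20/3

P(V ≤ 1) = 5/8.
Σ U·P over the event = 5·(3/24) + 6·(4/24) + 7·(3/24) + 8·(5/24) = 25/6.
E[U | V ≤ 1] = (25/6) / (5/8) = 20/3.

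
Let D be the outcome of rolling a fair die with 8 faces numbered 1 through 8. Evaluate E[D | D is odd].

Given D is odd, D is equally likely to be any of {1, 3, 5, 7}.
E[D | D is odd] = (1 + 3 + 5 + 7) / 4 = 4.

4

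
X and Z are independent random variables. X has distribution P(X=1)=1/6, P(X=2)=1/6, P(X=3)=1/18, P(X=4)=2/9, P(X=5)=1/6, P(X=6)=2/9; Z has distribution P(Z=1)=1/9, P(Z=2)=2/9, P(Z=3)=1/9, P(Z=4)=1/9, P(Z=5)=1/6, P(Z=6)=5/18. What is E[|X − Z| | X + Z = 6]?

8/3

P(X + Z = 6) = 13/108.
Summing |X−Z|·P(x,y) over outcomes with X + Z = 6 gives 26/81.
E[|X − Z| | X + Z = 6] = (26/81) / (13/108) = 8/3.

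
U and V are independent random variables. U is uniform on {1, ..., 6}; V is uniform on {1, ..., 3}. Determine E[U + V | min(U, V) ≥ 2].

13/2

P(min(U, V) ≥ 2) = 5/9.
Summing (U+V)·P(x,y) over outcomes with min(U, V) ≥ 2 gives 65/18.
E[U + V | min(U, V) ≥ 2] = (65/18) / (5/9) = 13/2.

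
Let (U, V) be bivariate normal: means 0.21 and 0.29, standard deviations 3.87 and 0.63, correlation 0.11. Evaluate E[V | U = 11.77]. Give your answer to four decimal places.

For a bivariate normal, E[V | U=x] = μ_V + ρ·(σ_V/σ_U)·(x − μ_U).
E[V | U=11.77] = 0.29 + (0.11)·(0.63/3.87)·(11.77 − (0.21)) = 0.29 + (0.017907)·(11.56) = 0.4970.

0.4970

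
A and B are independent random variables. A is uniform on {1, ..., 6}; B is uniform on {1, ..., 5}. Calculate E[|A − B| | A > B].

7/3

P(A > B) = 1/2.
Summing |A−B|·P(x,y) over outcomes with A > B gives 7/6.
E[|A − B| | A > B] = (7/6) / (1/2) = 7/3.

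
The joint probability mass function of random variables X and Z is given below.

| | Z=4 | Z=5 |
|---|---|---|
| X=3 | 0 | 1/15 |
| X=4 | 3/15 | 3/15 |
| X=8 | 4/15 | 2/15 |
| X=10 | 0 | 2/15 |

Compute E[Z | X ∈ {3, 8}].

P(X ∈ {3, 8}) = 7/15.
Σ Z·P over the event = 5·(1/15) + 4·(4/15) + 5·(2/15) = 31/15.
E[Z | X ∈ {3, 8}] = (31/15) / (7/15) = 31/7.

31/7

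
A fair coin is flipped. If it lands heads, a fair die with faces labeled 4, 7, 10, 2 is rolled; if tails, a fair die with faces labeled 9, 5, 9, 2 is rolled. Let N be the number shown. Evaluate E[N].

6

E[N | heads] = (4+7+10+2)/4 = 23/4.
E[N | tails] = (9+5+9+2)/4 = 25/4.
By the law of total expectation,
E[N] = (1/2)·(23/4) + (1/2)·(25/4) = 6.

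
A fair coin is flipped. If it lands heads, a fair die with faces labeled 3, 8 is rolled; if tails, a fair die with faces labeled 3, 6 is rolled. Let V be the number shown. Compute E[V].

E[V | heads] = (3+8)/2 = 11/2.
E[V | tails] = (3+6)/2 = 9/2.
By the law of total expectation,
E[V] = (1/2)·(11/2) + (1/2)·(9/2) = 5.

5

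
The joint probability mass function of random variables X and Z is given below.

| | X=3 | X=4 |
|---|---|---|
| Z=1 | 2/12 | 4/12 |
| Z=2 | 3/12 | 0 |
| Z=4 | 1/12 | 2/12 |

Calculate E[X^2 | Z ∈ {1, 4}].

P(Z ∈ {1, 4}) = 3/4.
Σ X^2·P over the event = 9·(2/12) + 9·(1/12) + 16·(4/12) + 16·(2/12) = 41/4.
E[X^2 | Z ∈ {1, 4}] = (41/4) / (3/4) = 41/3.

41/3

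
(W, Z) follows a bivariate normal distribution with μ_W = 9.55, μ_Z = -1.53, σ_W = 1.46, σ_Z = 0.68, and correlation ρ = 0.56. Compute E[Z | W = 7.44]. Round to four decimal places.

The regression of Z on W has slope ρ·σ_Z/σ_W and passes through (μ_W, μ_Z).
E[Z | W=7.44] = -1.53 + (0.56)·(0.68/1.46)·(7.44 − (9.55)) = -1.53 + (0.26082)·(-2.11) = -2.0803.

-2.0803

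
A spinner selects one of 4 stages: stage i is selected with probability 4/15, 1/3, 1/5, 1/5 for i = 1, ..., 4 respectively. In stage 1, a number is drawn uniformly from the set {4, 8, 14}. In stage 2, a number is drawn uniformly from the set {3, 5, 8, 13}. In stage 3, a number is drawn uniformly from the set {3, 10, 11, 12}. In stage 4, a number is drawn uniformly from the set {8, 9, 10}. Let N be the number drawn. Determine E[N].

1499/180

E[N | stage 1] = (4+8+14)/3 = 26/3.
E[N | stage 2] = (3+5+8+13)/4 = 29/4.
E[N | stage 3] = (3+10+11+12)/4 = 9.
E[N | stage 4] = (8+9+10)/3 = 9.
By the law of total expectation,
E[N] = (4/15)·(26/3) + (1/3)·(29/4) + (1/5)·(9) + (1/5)·(9) = 1499/180.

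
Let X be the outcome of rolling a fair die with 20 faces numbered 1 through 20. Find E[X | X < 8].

4

Given X < 8, X is equally likely to be any of {1, 2, 3, 4, 5, 6, 7}.
E[X | X < 8] = (1 + 2 + 3 + 4 + 5 + 6 + 7) / 7 = 4.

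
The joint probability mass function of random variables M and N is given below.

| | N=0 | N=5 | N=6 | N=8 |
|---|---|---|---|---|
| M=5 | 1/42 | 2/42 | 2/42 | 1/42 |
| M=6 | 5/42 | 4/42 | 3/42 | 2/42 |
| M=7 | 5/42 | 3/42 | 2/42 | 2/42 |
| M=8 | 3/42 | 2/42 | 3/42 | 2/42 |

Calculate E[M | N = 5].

P(N = 5) = 11/42.
Σ M·P over the event = 5·(2/42) + 6·(4/42) + 7·(3/42) + 8·(2/42) = 71/42.
E[M | N = 5] = (71/42) / (11/42) = 71/11.

71/11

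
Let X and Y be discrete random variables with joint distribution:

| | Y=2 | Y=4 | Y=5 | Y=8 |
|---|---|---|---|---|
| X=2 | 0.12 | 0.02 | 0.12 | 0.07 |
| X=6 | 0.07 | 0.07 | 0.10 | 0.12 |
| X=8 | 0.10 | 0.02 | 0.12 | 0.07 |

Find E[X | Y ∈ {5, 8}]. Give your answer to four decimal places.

5.3667

P(Y ∈ {5, 8}) = 0.60.
Summing X·P(X=x,Y=y) over the conditioning event gives 3.22.
E[X | Y ∈ {5, 8}] = (3.22) / (0.60) = 5.3667.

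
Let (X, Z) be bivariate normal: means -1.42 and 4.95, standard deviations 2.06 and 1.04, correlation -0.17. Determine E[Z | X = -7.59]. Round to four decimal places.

5.4795

E[Z | X=x] = μ_Z + ρ(σ_Z/σ_X)(x − μ_X) for jointly normal variables.
E[Z | X=-7.59] = 4.95 + (-0.17)·(1.04/2.06)·(-7.59 − (-1.42)) = 4.95 + (-0.085825)·(-6.17) = 5.4795.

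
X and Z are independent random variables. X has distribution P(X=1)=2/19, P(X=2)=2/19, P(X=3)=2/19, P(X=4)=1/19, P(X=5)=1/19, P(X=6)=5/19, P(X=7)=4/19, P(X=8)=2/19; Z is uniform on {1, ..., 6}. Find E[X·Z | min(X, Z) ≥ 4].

P(min(X, Z) ≥ 4) = 13/38.
Summing XZ·P(x,y) over outcomes with min(X, Z) ≥ 4 gives 415/38.
E[X·Z | min(X, Z) ≥ 4] = (415/38) / (13/38) = 415/13.

415/13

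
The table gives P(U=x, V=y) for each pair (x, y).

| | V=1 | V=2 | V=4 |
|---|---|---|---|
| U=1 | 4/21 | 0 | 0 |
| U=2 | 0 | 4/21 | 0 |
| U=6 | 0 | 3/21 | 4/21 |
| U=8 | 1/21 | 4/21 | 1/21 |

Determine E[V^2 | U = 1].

1

P(U = 1) = 4/21.
Σ V^2·P over the event = 1·(4/21) = 4/21.
E[V^2 | U = 1] = (4/21) / (4/21) = 1.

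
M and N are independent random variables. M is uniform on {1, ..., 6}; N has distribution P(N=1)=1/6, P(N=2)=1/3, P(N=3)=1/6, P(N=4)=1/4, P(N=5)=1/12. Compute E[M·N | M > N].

P(M > N) = 13/24.
Summing MN·P(x,y) over outcomes with M > N gives 109/18.
E[M·N | M > N] = (109/18) / (13/24) = 436/39.

436/39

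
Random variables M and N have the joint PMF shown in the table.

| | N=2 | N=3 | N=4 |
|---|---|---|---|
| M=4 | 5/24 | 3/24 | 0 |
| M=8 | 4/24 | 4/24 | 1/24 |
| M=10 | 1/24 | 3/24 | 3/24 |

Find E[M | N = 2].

P(N = 2) = 5/12.
Summing M·P(M=x,N=y) over the conditioning event gives 31/12.
E[M | N = 2] = (31/12) / (5/12) = 31/5.

31/5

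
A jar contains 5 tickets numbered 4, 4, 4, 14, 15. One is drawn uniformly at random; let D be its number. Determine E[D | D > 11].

P(D > 11) = 2/5.
Σ over the event: 14·1/5 + 15·1/5 = 29/5.
E[D | D > 11] = (29/5) / (2/5) = 29/2.

29/2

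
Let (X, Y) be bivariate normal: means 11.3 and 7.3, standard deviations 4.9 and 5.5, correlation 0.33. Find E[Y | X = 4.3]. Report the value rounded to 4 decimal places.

E[Y | X=x] = μ_Y + ρ(σ_Y/σ_X)(x − μ_X) for jointly normal variables.
E[Y | X=4.3] = 7.3 + (0.33)·(5.5/4.9)·(4.3 − (11.3)) = 7.3 + (0.37041)·(-7) = 4.7071.

4.7071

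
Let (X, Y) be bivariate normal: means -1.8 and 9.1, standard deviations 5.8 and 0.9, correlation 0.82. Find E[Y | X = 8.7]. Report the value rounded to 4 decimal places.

E[Y | X=x] = μ_Y + ρ(σ_Y/σ_X)(x − μ_X) for jointly normal variables.
E[Y | X=8.7] = 9.1 + (0.82)·(0.9/5.8)·(8.7 − (-1.8)) = 9.1 + (0.12724)·(10.5) = 10.4360.

10.4360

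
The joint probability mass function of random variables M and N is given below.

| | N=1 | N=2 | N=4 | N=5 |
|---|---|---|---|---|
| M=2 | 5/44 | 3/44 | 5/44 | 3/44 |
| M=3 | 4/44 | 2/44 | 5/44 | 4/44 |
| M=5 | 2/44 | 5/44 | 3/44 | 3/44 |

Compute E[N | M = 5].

P(M = 5) = 13/44.
Σ N·P over the event = 1·(2/44) + 2·(5/44) + 4·(3/44) + 5·(3/44) = 39/44.
E[N | M = 5] = (39/44) / (13/44) = 3.

3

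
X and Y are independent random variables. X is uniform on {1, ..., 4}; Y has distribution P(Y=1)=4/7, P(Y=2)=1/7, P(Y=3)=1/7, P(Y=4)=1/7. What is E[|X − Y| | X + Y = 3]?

1

P(X + Y = 3) = 5/28.
Summing |X−Y|·P(x,y) over outcomes with X + Y = 3 gives 5/28.
E[|X − Y| | X + Y = 3] = (5/28) / (5/28) = 1.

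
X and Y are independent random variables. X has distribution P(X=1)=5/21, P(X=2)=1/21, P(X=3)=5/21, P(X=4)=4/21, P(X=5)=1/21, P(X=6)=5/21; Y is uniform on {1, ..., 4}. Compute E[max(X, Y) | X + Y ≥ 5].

P(X + Y ≥ 5) = 31/42.
Summing max(X,Y)·P(x,y) over outcomes with X + Y ≥ 5 gives 281/84.
E[max(X, Y) | X + Y ≥ 5] = (281/84) / (31/42) = 281/62.

281/62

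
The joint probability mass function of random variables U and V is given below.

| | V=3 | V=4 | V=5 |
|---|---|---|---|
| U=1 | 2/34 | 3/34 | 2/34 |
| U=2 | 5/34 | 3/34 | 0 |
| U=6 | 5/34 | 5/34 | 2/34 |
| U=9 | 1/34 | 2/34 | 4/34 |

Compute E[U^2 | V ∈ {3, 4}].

P(V ∈ {3, 4}) = 13/17.
Σ U^2·P over the event = 1·(2/34) + 1·(3/34) + 4·(5/34) + 4·(3/34) + 36·(5/34) + 36·(5/34) + 81·(1/34) + 81·(2/34) = 320/17.
E[U^2 | V ∈ {3, 4}] = (320/17) / (13/17) = 320/13.

320/13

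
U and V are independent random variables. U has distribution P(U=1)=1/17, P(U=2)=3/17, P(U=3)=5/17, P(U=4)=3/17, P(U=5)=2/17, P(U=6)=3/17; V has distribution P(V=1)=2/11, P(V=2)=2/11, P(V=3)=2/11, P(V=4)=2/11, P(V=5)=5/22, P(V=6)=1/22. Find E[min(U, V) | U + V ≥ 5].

P(U + V ≥ 5) = 159/187.
Summing min(U,V)·P(x,y) over outcomes with U + V ≥ 5 gives 889/374.
E[min(U, V) | U + V ≥ 5] = (889/374) / (159/187) = 889/318.

889/318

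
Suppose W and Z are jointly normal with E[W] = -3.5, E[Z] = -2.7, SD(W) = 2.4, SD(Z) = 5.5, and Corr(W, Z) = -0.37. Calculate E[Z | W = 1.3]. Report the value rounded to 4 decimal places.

E[Z | W=x] = μ_Z + ρ(σ_Z/σ_W)(x − μ_W) for jointly normal variables.
E[Z | W=1.3] = -2.7 + (-0.37)·(5.5/2.4)·(1.3 − (-3.5)) = -2.7 + (-0.84792)·(4.8) = -6.7700.

-6.7700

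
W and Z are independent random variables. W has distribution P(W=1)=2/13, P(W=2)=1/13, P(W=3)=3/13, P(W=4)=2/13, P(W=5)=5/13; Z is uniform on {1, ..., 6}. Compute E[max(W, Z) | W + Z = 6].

56/13

P(W + Z = 6) = 1/6.
Summing max(W,Z)·P(x,y) over outcomes with W + Z = 6 gives 28/39.
E[max(W, Z) | W + Z = 6] = (28/39) / (1/6) = 56/13.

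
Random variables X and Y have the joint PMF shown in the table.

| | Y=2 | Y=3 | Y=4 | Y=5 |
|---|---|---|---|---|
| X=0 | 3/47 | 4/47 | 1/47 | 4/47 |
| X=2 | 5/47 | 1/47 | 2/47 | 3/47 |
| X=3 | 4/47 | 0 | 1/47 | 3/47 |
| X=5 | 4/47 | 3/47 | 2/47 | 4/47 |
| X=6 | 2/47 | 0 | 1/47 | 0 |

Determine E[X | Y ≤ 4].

P(Y ≤ 4) = 33/47.
Summing X·P(X=x,Y=y) over the conditioning event gives 2.
E[X | Y ≤ 4] = (2) / (33/47) = 94/33.

94/33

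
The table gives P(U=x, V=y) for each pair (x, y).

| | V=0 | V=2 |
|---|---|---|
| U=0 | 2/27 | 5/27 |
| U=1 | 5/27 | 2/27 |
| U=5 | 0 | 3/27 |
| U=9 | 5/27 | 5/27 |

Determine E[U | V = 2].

P(V = 2) = 5/9.
Σ U·P over the event = 0·(5/27) + 1·(2/27) + 5·(3/27) + 9·(5/27) = 62/27.
E[U | V = 2] = (62/27) / (5/9) = 62/15.

62/15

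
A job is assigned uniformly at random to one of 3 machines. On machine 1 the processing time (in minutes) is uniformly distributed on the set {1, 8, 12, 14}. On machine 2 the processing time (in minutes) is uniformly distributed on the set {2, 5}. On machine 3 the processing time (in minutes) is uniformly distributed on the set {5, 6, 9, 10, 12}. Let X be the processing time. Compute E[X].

E[X | machine 1] = (1+8+12+14)/4 = 35/4.
E[X | machine 2] = (2+5)/2 = 7/2.
E[X | machine 3] = (5+6+9+10+12)/5 = 42/5.
By the law of total expectation,
E[X] = (1/3)·(35/4) + (1/3)·(7/2) + (1/3)·(42/5) = 413/60.

413/60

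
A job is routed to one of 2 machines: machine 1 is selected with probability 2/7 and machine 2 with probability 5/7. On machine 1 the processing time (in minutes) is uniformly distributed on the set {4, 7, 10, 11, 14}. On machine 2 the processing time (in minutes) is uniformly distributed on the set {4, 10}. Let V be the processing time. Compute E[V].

E[V | machine 1] = (4+7+10+11+14)/5 = 46/5.
E[V | machine 2] = (4+10)/2 = 7.
E[V] = (2/7)·(46/5) + (5/7)·(7) = 267/35.

267/35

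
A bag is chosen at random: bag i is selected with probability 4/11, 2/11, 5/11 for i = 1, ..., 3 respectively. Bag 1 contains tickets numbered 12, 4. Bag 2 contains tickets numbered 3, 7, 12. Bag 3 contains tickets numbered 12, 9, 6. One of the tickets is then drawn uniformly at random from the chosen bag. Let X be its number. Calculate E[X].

E[X | bag 1] = (12+4)/2 = 8.
E[X | bag 2] = (3+7+12)/3 = 22/3.
E[X | bag 3] = (12+9+6)/3 = 9.
E[X] = (4/11)·(8) + (2/11)·(22/3) + (5/11)·(9) = 25/3.

25/3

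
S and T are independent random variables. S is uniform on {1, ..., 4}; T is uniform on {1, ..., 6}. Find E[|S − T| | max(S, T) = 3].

6/5

Outcomes with max(S, T) = 3: (1,3), (2,3), (3,1), (3,2), (3,3), each with probability 1/24.
E[|S − T| | max(S, T) = 3] = (2 + 1 + 2 + 1 + 0) / 5 = 6/5.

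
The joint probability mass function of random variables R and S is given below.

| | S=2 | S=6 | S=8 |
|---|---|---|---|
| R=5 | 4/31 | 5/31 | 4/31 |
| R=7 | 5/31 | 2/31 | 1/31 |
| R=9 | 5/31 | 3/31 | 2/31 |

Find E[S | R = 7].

P(R = 7) = 8/31.
Summing S·P(R=x,S=y) over the conditioning event gives 30/31.
E[S | R = 7] = (30/31) / (8/31) = 15/4.

15/4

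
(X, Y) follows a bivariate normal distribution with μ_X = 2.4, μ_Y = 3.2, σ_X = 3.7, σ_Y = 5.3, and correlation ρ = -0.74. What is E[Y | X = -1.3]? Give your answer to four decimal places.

The regression of Y on X has slope ρ·σ_Y/σ_X and passes through (μ_X, μ_Y).
E[Y | X=-1.3] = 3.2 + (-0.74)·(5.3/3.7)·(-1.3 − (2.4)) = 3.2 + (-1.06)·(-3.7) = 7.1220.

7.1220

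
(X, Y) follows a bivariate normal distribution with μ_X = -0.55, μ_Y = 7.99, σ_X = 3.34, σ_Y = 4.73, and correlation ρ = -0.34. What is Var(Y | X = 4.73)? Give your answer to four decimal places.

19.7866

The conditional variance in a bivariate normal is σ_Y²(1 − ρ²), independent of x.
Var(Y | X=4.73) = (4.73)²·(1 − (-0.34)²) = 22.3729·0.8844 = 19.7866.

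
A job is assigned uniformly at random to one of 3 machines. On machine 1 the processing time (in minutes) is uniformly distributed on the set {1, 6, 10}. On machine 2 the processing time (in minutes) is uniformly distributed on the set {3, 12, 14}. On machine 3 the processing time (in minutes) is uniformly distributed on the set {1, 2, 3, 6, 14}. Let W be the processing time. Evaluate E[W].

308/45

E[W | machine 1] = (1+6+10)/3 = 17/3.
E[W | machine 2] = (3+12+14)/3 = 29/3.
E[W | machine 3] = (1+2+3+6+14)/5 = 26/5.
E[W] = (1/3)·(17/3) + (1/3)·(29/3) + (1/3)·(26/5) = 308/45.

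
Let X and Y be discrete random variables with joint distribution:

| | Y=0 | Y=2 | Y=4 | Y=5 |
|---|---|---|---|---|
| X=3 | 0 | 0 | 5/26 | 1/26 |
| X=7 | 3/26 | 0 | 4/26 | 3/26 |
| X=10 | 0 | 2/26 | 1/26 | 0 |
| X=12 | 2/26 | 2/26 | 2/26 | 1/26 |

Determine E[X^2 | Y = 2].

P(Y = 2) = 2/13.
Σ X^2·P over the event = 100·(2/26) + 144·(2/26) = 244/13.
E[X^2 | Y = 2] = (244/13) / (2/13) = 122.

122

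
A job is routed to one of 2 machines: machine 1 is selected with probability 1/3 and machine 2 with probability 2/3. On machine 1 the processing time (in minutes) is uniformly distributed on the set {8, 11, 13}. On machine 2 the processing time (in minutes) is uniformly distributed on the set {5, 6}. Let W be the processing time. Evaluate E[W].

65/9

E[W | machine 1] = (8+11+13)/3 = 32/3.
E[W | machine 2] = (5+6)/2 = 11/2.
By the law of total expectation,
E[W] = (1/3)·(32/3) + (2/3)·(11/2) = 65/9.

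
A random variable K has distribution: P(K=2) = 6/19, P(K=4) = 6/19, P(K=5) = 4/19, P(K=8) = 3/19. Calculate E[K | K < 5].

3

P(K < 5) = 12/19.
Σ over the event: 2·6/19 + 4·6/19 = 36/19.
E[K | K < 5] = (36/19) / (12/19) = 3.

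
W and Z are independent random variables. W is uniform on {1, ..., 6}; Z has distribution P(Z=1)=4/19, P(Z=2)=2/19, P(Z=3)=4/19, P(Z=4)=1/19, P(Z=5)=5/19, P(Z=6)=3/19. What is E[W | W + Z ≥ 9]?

P(W + Z ≥ 9) = 11/38.
Summing W·P(x,y) over outcomes with W + Z ≥ 9 gives 82/57.
E[W | W + Z ≥ 9] = (82/57) / (11/38) = 164/33.

164/33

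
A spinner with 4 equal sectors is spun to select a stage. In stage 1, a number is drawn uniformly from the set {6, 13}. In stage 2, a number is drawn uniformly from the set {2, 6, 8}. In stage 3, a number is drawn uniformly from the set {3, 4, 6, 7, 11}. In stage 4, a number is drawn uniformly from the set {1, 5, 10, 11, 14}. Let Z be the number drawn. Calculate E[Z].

E[Z | stage 1] = (6+13)/2 = 19/2.
E[Z | stage 2] = (2+6+8)/3 = 16/3.
E[Z | stage 3] = (3+4+6+7+11)/5 = 31/5.
E[Z | stage 4] = (1+5+10+11+14)/5 = 41/5.
E[Z] = (1/4)·(19/2) + (1/4)·(16/3) + (1/4)·(31/5) + (1/4)·(41/5) = 877/120.

877/120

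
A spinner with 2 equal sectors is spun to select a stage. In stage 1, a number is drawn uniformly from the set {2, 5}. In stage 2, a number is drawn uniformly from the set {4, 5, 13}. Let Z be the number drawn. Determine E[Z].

65/12

E[Z | stage 1] = (2+5)/2 = 7/2.
E[Z | stage 2] = (4+5+13)/3 = 22/3.
By the law of total expectation,
E[Z] = (1/2)·(7/2) + (1/2)·(22/3) = 65/12.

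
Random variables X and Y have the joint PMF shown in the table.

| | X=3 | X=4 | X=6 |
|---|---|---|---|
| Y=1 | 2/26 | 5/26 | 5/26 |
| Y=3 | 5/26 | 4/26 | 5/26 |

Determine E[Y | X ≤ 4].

17/8

P(X ≤ 4) = 8/13.
Σ Y·P over the event = 1·(2/26) + 3·(5/26) + 1·(5/26) + 3·(4/26) = 17/13.
E[Y | X ≤ 4] = (17/13) / (8/13) = 17/8.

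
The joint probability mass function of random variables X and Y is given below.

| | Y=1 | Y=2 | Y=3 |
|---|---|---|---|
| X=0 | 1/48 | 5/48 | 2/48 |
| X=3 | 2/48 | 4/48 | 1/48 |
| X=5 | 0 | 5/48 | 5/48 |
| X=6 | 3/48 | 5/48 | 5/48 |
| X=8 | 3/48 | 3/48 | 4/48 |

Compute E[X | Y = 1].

P(Y = 1) = 3/16.
Summing X·P(X=x,Y=y) over the conditioning event gives 1.
E[X | Y = 1] = (1) / (3/16) = 16/3.

16/3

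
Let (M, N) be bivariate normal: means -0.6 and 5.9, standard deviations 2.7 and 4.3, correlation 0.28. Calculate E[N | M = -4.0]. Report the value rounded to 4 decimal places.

4.3839

E[N | M=x] = μ_N + ρ(σ_N/σ_M)(x − μ_M) for jointly normal variables.
E[N | M=-4.0] = 5.9 + (0.28)·(4.3/2.7)·(-4.0 − (-0.6)) = 5.9 + (0.445926)·(-3.4) = 4.3839.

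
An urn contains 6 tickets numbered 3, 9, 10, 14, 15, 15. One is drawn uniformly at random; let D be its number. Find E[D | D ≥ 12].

44/3

P(D ≥ 12) = 1/2.
Σ over the event: 14·1/6 + 15·1/3 = 22/3.
E[D | D ≥ 12] = (22/3) / (1/2) = 44/3.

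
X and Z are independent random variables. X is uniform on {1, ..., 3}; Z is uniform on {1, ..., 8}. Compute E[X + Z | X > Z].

4

Outcomes with X > Z: (2,1), (3,1), (3,2), each with probability 1/24.
E[X + Z | X > Z] = (3 + 4 + 5) / 3 = 4.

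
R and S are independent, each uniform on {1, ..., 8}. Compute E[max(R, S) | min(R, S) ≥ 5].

57/8

P(min(R, S) ≥ 5) = 1/4.
Summing max(R,S)·P(x,y) over outcomes with min(R, S) ≥ 5 gives 57/32.
E[max(R, S) | min(R, S) ≥ 5] = (57/32) / (1/4) = 57/8.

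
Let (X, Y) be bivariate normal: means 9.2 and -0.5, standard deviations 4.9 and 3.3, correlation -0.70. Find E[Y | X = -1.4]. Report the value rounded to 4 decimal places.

For a bivariate normal, E[Y | X=x] = μ_Y + ρ·(σ_Y/σ_X)·(x − μ_X).
E[Y | X=-1.4] = -0.5 + (-0.70)·(3.3/4.9)·(-1.4 − (9.2)) = -0.5 + (-0.471429)·(-10.6) = 4.4971.

4.4971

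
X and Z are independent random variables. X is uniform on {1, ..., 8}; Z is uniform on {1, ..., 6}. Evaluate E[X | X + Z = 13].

15/2

Outcomes with X + Z = 13: (7,6), (8,5), each with probability 1/48.
E[X | X + Z = 13] = (7 + 8) / 2 = 15/2.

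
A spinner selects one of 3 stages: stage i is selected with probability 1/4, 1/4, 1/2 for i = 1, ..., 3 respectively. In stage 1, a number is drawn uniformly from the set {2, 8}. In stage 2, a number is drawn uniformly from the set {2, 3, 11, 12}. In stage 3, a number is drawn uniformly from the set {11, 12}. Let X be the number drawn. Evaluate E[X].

35/4

E[X | stage 1] = (2+8)/2 = 5.
E[X | stage 2] = (2+3+11+12)/4 = 7.
E[X | stage 3] = (11+12)/2 = 23/2.
By the law of total expectation,
E[X] = (1/4)·(5) + (1/4)·(7) + (1/2)·(23/2) = 35/4.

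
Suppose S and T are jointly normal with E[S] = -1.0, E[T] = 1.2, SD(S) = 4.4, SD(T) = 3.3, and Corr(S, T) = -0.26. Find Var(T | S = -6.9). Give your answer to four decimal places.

Var(T | S=x) = (1 − ρ²)·σ_T².
Var(T | S=-6.9) = (3.3)²·(1 − (-0.26)²) = 10.89·0.9324 = 10.1538.

10.1538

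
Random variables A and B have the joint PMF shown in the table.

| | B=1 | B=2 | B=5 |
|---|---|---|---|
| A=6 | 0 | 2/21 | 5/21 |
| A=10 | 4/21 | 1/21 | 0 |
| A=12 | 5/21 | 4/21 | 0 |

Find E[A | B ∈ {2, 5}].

P(B ∈ {2, 5}) = 4/7.
Summing A·P(A=x,B=y) over the conditioning event gives 100/21.
E[A | B ∈ {2, 5}] = (100/21) / (4/7) = 25/3.

25/3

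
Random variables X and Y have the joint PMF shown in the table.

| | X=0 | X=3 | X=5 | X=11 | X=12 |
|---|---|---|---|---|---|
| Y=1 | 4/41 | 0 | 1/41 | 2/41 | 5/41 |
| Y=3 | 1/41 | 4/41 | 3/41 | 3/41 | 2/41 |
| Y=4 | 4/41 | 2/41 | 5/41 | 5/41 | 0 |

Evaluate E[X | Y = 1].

29/4

P(Y = 1) = 12/41.
Summing X·P(X=x,Y=y) over the conditioning event gives 87/41.
E[X | Y = 1] = (87/41) / (12/41) = 29/4.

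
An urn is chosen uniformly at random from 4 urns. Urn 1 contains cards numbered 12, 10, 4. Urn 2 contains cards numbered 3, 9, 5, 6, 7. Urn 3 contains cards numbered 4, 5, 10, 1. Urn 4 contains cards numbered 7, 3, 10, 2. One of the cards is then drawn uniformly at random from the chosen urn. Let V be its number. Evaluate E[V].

151/24

E[V | urn 1] = (12+10+4)/3 = 26/3.
E[V | urn 2] = (3+9+5+6+7)/5 = 6.
E[V | urn 3] = (4+5+10+1)/4 = 5.
E[V | urn 4] = (7+3+10+2)/4 = 11/2.
By the law of total expectation,
E[V] = (1/4)·(26/3) + (1/4)·(6) + (1/4)·(5) + (1/4)·(11/2) = 151/24.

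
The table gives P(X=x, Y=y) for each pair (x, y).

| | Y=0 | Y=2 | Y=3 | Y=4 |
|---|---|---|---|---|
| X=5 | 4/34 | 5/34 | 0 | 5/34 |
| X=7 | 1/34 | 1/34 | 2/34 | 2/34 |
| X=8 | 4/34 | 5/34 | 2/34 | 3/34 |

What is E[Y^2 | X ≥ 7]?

P(X ≥ 7) = 10/17.
Σ Y^2·P over the event = 0·(1/34) + 4·(1/34) + 9·(2/34) + 16·(2/34) + 0·(4/34) + 4·(5/34) + 9·(2/34) + 16·(3/34) = 70/17.
E[Y^2 | X ≥ 7] = (70/17) / (10/17) = 7.

7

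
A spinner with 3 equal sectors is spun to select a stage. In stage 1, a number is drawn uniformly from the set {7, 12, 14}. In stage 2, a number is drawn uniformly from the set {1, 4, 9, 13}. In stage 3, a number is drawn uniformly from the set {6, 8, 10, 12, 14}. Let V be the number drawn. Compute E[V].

E[V | stage 1] = (7+12+14)/3 = 11.
E[V | stage 2] = (1+4+9+13)/4 = 27/4.
E[V | stage 3] = (6+8+10+12+14)/5 = 10.
E[V] = (1/3)·(11) + (1/3)·(27/4) + (1/3)·(10) = 37/4.

37/4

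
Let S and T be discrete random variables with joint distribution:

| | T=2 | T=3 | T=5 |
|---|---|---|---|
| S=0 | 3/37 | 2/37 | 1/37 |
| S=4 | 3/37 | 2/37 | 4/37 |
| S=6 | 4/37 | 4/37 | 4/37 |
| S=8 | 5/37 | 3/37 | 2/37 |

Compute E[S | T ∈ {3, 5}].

P(T ∈ {3, 5}) = 22/37.
Σ S·P over the event = 0·(2/37) + 0·(1/37) + 4·(2/37) + 4·(4/37) + 6·(4/37) + 6·(4/37) + 8·(3/37) + 8·(2/37) = 112/37.
E[S | T ∈ {3, 5}] = (112/37) / (22/37) = 56/11.

56/11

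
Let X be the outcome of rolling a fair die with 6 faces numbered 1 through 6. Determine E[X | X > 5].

6

Given X > 5, X is equally likely to be any of {6}.
E[X | X > 5] = (6) / 1 = 6.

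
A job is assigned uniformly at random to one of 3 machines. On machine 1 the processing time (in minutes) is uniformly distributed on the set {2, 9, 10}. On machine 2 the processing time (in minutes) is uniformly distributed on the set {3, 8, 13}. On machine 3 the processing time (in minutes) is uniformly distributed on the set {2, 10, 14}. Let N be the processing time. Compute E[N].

E[N | machine 1] = (2+9+10)/3 = 7.
E[N | machine 2] = (3+8+13)/3 = 8.
E[N | machine 3] = (2+10+14)/3 = 26/3.
E[N] = (1/3)·(7) + (1/3)·(8) + (1/3)·(26/3) = 71/9.

71/9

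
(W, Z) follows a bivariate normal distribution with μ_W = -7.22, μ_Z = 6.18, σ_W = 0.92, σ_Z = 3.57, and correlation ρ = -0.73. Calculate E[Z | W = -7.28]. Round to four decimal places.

6.3500

For a bivariate normal, E[Z | W=x] = μ_Z + ρ·(σ_Z/σ_W)·(x − μ_W).
E[Z | W=-7.28] = 6.18 + (-0.73)·(3.57/0.92)·(-7.28 − (-7.22)) = 6.18 + (-2.8327)·(-0.06) = 6.3500.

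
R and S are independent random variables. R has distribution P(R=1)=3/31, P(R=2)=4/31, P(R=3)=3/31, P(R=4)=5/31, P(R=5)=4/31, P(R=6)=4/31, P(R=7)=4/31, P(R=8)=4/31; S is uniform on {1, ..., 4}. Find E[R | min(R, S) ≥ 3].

133/24

P(min(R, S) ≥ 3) = 12/31.
Summing R·P(x,y) over outcomes with min(R, S) ≥ 3 gives 133/62.
E[R | min(R, S) ≥ 3] = (133/62) / (12/31) = 133/24.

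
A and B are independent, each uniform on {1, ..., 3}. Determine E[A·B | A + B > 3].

Outcomes with A + B > 3: (1,3), (2,2), (2,3), (3,1), (3,2), (3,3), each with probability 1/9.
E[A·B | A + B > 3] = (3 + 4 + 6 + 3 + 6 + 9) / 6 = 31/6.

31/6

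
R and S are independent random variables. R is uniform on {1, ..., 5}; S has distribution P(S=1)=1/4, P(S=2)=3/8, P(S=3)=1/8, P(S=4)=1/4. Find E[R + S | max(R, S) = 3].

P(max(R, S) = 3) = 1/5.
Summing (R+S)·P(x,y) over outcomes with max(R, S) = 3 gives 19/20.
E[R + S | max(R, S) = 3] = (19/20) / (1/5) = 19/4.

19/4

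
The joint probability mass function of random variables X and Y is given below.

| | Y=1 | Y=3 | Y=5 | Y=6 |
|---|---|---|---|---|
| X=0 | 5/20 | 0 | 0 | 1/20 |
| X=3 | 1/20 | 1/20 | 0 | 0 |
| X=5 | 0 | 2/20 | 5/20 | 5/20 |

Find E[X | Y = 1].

P(Y = 1) = 3/10.
Σ X·P over the event = 0·(5/20) + 3·(1/20) = 3/20.
E[X | Y = 1] = (3/20) / (3/10) = 1/2.

1/2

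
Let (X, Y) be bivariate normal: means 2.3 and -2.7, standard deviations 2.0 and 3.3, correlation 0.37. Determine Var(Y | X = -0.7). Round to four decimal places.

9.3992

For a bivariate normal, Var(Y | X=x) = σ_Y²(1 − ρ²).
Var(Y | X=-0.7) = (3.3)²·(1 − (0.37)²) = 10.89·0.8631 = 9.3992.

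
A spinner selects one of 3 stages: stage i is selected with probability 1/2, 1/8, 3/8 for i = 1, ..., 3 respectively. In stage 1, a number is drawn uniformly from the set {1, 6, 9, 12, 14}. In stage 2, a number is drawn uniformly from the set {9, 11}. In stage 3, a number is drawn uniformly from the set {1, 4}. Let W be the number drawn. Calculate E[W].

E[W | stage 1] = (1+6+9+12+14)/5 = 42/5.
E[W | stage 2] = (9+11)/2 = 10.
E[W | stage 3] = (1+4)/2 = 5/2.
By the law of total expectation,
E[W] = (1/2)·(42/5) + (1/8)·(10) + (3/8)·(5/2) = 511/80.

511/80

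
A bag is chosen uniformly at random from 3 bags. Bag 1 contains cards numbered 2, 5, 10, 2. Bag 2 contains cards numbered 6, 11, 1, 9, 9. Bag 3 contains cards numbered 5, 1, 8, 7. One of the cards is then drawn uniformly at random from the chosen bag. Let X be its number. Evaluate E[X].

86/15

E[X | bag 1] = (2+5+10+2)/4 = 19/4.
E[X | bag 2] = (6+11+1+9+9)/5 = 36/5.
E[X | bag 3] = (5+1+8+7)/4 = 21/4.
By the law of total expectation,
E[X] = (1/3)·(19/4) + (1/3)·(36/5) + (1/3)·(21/4) = 86/15.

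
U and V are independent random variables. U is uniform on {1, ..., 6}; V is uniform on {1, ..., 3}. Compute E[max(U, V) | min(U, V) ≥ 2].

41/10

Outcomes with min(U, V) ≥ 2: (2,2), (2,3), (3,2), (3,3), (4,2), (4,3), (5,2), (5,3), (6,2), (6,3), each with probability 1/18.
E[max(U, V) | min(U, V) ≥ 2] = (2 + 3 + 3 + 3 + 4 + 4 + 5 + 5 + 6 + 6) / 10 = 41/10.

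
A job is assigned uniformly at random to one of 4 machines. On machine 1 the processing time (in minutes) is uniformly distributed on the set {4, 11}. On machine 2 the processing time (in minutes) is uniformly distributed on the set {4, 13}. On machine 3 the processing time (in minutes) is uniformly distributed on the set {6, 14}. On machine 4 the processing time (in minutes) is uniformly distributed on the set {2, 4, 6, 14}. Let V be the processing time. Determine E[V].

E[V | machine 1] = (4+11)/2 = 15/2.
E[V | machine 2] = (4+13)/2 = 17/2.
E[V | machine 3] = (6+14)/2 = 10.
E[V | machine 4] = (2+4+6+14)/4 = 13/2.
By the law of total expectation,
E[V] = (1/4)·(15/2) + (1/4)·(17/2) + (1/4)·(10) + (1/4)·(13/2) = 65/8.

65/8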